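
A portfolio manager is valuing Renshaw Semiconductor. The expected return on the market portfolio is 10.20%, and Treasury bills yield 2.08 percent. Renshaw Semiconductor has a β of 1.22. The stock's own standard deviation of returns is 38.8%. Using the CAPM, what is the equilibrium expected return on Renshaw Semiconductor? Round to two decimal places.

11.99%

Market risk premium = E(R_m) − R_f = 10.20% − 2.08% = 8.12%
E(R) = R_f + β × MRP = 2.08% + 1.22 × 8.12% = 11.99%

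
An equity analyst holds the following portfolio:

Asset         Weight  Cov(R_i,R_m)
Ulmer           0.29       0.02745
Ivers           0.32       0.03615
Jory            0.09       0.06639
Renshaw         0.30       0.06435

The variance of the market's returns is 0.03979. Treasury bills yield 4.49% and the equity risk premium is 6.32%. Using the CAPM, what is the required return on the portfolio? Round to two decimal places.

β_Ulmer = 0.02745 / 0.03979 = 0.6899
β_Ivers = 0.03615 / 0.03979 = 0.9085
β_Jory = 0.06639 / 0.03979 = 1.6685
β_Renshaw = 0.06435 / 0.03979 = 1.6172
β_P = Σ w_i β_i = 0.29×0.6899 + 0.32×0.9085 + 0.09×1.6685 + 0.30×1.6172 = 1.1261
E(R_P) = R_f + β_P × MRP = 4.49% + 1.1261 × 6.32% = 11.61%

11.61%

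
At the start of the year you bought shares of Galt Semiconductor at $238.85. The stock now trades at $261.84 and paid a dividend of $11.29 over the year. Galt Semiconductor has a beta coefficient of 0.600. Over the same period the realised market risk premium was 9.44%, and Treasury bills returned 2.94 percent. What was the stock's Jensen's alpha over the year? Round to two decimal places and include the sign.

Realised HPR = (P1 + D1 − P0) / P0 = (261.84 + 11.29 − 238.85) / 238.85 = 34.28 / 238.85 = 14.3521%
CAPM required = R_f + β·MRP = 2.94% + 0.600 × 9.44% = 8.60400%
α = realised − required = 14.3521% − 8.60400% = +5.75%

+5.75%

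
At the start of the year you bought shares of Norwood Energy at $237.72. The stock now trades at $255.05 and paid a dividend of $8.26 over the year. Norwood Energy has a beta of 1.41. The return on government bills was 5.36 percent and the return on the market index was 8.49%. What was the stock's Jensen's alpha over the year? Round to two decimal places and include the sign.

+0.99%

Realised HPR = (P1 + D1 − P0) / P0 = (255.05 + 8.26 − 237.72) / 237.72 = 25.59 / 237.72 = 10.7648%
MRP = 8.49% − 5.36% = 3.13%
CAPM required = R_f + β·MRP = 5.36% + 1.41 × 3.13% = 9.7733%
α = realised − required = 10.7648% − 9.7733% = +0.99%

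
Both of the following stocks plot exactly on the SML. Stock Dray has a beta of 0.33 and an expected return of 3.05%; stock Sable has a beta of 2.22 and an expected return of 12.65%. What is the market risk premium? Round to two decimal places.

Both satisfy E(R) = R_f + β·MRP, so the slope of the SML is
MRP = (12.65% − 3.05%) / (2.22 − 0.33) = 9.60% / 1.89 = 5.0794%

5.08%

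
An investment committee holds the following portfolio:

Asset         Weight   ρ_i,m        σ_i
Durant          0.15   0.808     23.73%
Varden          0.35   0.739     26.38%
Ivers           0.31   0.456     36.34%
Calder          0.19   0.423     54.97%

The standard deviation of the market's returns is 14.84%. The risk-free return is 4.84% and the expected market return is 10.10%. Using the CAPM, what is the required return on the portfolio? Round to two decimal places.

11.66%

β_Durant = 0.808 × 23.73% / 14.84% = 1.2920
β_Varden = 0.739 × 26.38% / 14.84% = 1.3137
β_Ivers = 0.456 × 36.34% / 14.84% = 1.1166
β_Calder = 0.423 × 54.97% / 14.84% = 1.5669
β_P = Σ w_i β_i = 0.15×1.2920 + 0.35×1.3137 + 0.31×1.1166 + 0.19×1.5669 = 1.2975
MRP = 10.10% − 4.84% = 5.26%
E(R_P) = R_f + β_P × MRP = 4.84% + 1.2975 × 5.26% = 11.66%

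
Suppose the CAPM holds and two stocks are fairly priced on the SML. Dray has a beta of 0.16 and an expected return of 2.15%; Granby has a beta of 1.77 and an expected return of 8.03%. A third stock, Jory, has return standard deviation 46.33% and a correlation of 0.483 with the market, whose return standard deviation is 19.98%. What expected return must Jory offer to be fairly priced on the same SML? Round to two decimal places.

5.66%

MRP = (8.03% − 2.15%) / (1.77 − 0.16) = 3.6522%
R_f = 2.15% − 0.16 × 3.6522% = 1.5656%
β_Jory = ρ·σ_i/σ_m = 0.483 × 46.33 / 19.98 = 1.1200
E(R_Jory) = R_f + β × MRP = 1.5656% + 1.1200 × 3.6522% = 5.66%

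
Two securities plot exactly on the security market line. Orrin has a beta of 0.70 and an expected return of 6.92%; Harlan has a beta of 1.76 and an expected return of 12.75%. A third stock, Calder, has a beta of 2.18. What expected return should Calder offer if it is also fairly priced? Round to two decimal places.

15.06%

MRP (SML slope) = (12.75% − 6.92%) / (1.76 − 0.70) = 5.83% / 1.06 = 5.5000%
R_f (intercept) = 6.92% − 0.70 × 5.5000% = 3.0700%
E(R_Calder) = R_f + β × MRP = 3.0700% + 2.18 × 5.5000% = 15.06%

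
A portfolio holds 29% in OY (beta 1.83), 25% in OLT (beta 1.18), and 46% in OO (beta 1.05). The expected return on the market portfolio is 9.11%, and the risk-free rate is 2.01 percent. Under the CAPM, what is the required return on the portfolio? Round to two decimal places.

β_P = Σ w_i β_i = 0.29×1.83 + 0.25×1.18 + 0.46×1.05 = 1.3087
MRP = 9.11% − 2.01% = 7.10%
E(R_P) = R_f + β_P × MRP = 2.01% + 1.3087 × 7.10% = 11.30%

11.30%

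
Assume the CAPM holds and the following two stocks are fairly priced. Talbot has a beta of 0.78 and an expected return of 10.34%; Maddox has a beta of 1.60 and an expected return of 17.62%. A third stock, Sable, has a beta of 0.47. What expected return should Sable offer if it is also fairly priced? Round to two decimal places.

MRP (SML slope) = (17.62% − 10.34%) / (1.60 − 0.78) = 7.28% / 0.82 = 8.8780%
R_f (intercept) = 10.34% − 0.78 × 8.8780% = 3.4152%
E(R_Sable) = R_f + β × MRP = 3.4152% + 0.47 × 8.8780% = 7.59%

7.59%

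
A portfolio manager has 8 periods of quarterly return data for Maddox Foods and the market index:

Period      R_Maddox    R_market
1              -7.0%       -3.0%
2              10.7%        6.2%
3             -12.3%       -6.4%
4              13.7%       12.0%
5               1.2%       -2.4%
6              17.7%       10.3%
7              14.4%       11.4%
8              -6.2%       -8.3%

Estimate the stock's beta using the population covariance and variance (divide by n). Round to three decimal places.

1.307

Mean R_i = (-7.0 + 10.7 − 12.3 + 13.7 + 1.2 + 17.7 + 14.4 − 6.2) / 8 = 4.0250%
Mean R_m = (-3.0 + 6.2 − 6.4 + 12.0 − 2.4 + 10.3 + 11.4 − 8.3) / 8 = 2.4750%
Σ(R_i − R̄_i)(R_m − R̄_m) = 645.8150  ⇒  Cov = 645.8150 / 8 = 80.7269
Σ(R_m − R̄_m)² = 494.0950  ⇒  Var(R_m) = 494.0950 / 8 = 61.7619
β = Cov / Var(R_m) = 80.7269 / 61.7619 = 1.3071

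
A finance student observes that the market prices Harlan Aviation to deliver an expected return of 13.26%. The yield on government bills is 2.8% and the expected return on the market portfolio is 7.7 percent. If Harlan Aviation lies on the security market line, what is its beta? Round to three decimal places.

2.135

MRP = 7.7% − 2.8% = 4.90%
β = (E(R) − R_f) / MRP = (13.26% − 2.8%) / 4.9% = 10.46% / 4.9% = 2.135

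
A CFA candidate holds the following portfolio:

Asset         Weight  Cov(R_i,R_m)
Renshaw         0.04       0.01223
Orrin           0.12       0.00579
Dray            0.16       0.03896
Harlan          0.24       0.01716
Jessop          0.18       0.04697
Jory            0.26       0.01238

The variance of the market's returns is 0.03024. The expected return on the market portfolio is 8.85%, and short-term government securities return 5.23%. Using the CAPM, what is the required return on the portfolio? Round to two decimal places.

8.01%

β_Renshaw = 0.01223 / 0.03024 = 0.4044
β_Orrin = 0.00579 / 0.03024 = 0.1915
β_Dray = 0.03896 / 0.03024 = 1.2884
β_Harlan = 0.01716 / 0.03024 = 0.5675
β_Jessop = 0.04697 / 0.03024 = 1.5532
β_Jory = 0.01238 / 0.03024 = 0.4094
β_P = Σ w_i β_i = 0.04×0.4044 + 0.12×0.1915 + 0.16×1.2884 + 0.24×0.5675 + 0.18×1.5532 + 0.26×0.4094 = 0.7675
MRP = 8.85% − 5.23% = 3.62%
E(R_P) = R_f + β_P × MRP = 5.23% + 0.7675 × 3.62% = 8.01%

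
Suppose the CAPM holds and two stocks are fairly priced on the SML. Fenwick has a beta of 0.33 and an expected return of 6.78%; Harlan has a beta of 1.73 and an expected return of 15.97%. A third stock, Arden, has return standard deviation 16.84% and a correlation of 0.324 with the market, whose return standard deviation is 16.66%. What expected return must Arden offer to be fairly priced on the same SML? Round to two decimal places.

6.76%

MRP = (15.97% − 6.78%) / (1.73 − 0.33) = 6.5643%
R_f = 6.78% − 0.33 × 6.5643% = 4.6138%
β_Arden = ρ·σ_i/σ_m = 0.324 × 16.84 / 16.66 = 0.3275
E(R_Arden) = R_f + β × MRP = 4.6138% + 0.3275 × 6.5643% = 6.76%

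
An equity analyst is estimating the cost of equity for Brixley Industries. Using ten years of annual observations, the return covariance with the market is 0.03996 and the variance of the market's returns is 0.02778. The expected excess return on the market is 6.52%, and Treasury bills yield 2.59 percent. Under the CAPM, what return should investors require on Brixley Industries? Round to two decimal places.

11.97%

β = Cov(R_i, R_m) / Var(R_m) = 0.03996 / 0.02778 = 1.4384
E(R) = R_f + β × MRP = 2.59% + 1.4384 × 6.52% = 11.97%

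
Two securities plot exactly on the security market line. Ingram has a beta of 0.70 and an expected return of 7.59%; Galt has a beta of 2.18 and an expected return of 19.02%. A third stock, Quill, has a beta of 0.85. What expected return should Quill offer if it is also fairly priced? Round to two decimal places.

MRP (SML slope) = (19.02% − 7.59%) / (2.18 − 0.70) = 11.43% / 1.48 = 7.7230%
R_f (intercept) = 7.59% − 0.70 × 7.7230% = 2.1839%
E(R_Quill) = R_f + β × MRP = 2.1839% + 0.85 × 7.7230% = 8.75%

8.75%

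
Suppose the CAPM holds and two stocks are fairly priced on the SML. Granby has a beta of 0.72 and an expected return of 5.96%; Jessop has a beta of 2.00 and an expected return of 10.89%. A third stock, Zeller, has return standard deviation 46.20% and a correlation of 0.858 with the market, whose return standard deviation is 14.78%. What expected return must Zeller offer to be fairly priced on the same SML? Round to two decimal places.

13.52%

MRP = (10.89% − 5.96%) / (2.00 − 0.72) = 3.8516%
R_f = 5.96% − 0.72 × 3.8516% = 3.1868%
β_Zeller = ρ·σ_i/σ_m = 0.858 × 46.20 / 14.78 = 2.6820
E(R_Zeller) = R_f + β × MRP = 3.1868% + 2.6820 × 3.8516% = 13.52%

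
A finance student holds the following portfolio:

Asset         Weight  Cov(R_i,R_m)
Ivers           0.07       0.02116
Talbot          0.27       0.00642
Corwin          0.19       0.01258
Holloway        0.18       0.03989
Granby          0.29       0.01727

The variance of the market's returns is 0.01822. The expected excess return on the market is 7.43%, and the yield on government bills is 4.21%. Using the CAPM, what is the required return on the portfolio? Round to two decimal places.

11.47%

β_Ivers = 0.02116 / 0.01822 = 1.1614
β_Talbot = 0.00642 / 0.01822 = 0.3524
β_Corwin = 0.01258 / 0.01822 = 0.6905
β_Holloway = 0.03989 / 0.01822 = 2.1894
β_Granby = 0.01727 / 0.01822 = 0.9479
β_P = Σ w_i β_i = 0.07×1.1614 + 0.27×0.3524 + 0.19×0.6905 + 0.18×2.1894 + 0.29×0.9479 = 0.9766
E(R_P) = R_f + β_P × MRP = 4.21% + 0.9766 × 7.43% = 11.47%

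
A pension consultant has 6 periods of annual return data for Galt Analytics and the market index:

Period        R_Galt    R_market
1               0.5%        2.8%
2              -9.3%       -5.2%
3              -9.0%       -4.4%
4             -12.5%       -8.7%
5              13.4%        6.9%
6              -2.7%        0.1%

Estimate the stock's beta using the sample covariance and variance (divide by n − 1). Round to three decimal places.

Mean R_i = (0.5 − 9.3 − 9.0 − 12.5 + 13.4 − 2.7) / 6 = -3.2667%
Mean R_m = (2.8 − 5.2 − 4.4 − 8.7 + 6.9 + 0.1) / 6 = -1.4167%
Σ(R_i − R̄_i)(R_m − R̄_m) = 262.5333  ⇒  Cov = 262.5333 / 5 = 52.5067
Σ(R_m − R̄_m)² = 165.5083  ⇒  Var(R_m) = 165.5083 / 5 = 33.1017
β = Cov / Var(R_m) = 52.5067 / 33.1017 = 1.5862

1.586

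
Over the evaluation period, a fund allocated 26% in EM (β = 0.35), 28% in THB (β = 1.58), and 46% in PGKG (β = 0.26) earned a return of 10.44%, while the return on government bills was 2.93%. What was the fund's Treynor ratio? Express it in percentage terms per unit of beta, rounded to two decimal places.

11.50%

β_P = 0.26×0.35 + 0.28×1.58 + 0.46×0.26 = 0.6530
Treynor = (R_P − R_f) / β_P = (10.44% − 2.93%) / 0.6530 = 7.51% / 0.6530 = 11.50%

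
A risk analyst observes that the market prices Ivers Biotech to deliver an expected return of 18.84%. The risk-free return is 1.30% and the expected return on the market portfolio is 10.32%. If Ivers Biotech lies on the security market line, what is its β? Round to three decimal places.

MRP = 10.32% − 1.30% = 9.02%
β = (E(R) − R_f) / MRP = (18.84% − 1.30%) / 9.02% = 17.54% / 9.02% = 1.945

1.945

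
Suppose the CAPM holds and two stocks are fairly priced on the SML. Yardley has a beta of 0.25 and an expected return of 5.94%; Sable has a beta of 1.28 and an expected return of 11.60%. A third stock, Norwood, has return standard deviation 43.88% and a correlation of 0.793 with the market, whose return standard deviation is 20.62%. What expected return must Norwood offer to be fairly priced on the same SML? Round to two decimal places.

MRP = (11.60% − 5.94%) / (1.28 − 0.25) = 5.4951%
R_f = 5.94% − 0.25 × 5.4951% = 4.5662%
β_Norwood = ρ·σ_i/σ_m = 0.793 × 43.88 / 20.62 = 1.6875
E(R_Norwood) = R_f + β × MRP = 4.5662% + 1.6875 × 5.4951% = 13.84%

13.84%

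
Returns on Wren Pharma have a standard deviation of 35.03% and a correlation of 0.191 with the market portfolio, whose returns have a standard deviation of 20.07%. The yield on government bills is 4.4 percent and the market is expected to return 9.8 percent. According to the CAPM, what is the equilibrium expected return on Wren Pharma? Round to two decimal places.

6.20%

β = ρ × σ_i / σ_m = 0.191 × 35.03% / 20.07% = 0.3334
MRP = 9.8% − 4.4% = 5.40%
E(R) = 4.4% + 0.3334 × 5.4% = 6.20%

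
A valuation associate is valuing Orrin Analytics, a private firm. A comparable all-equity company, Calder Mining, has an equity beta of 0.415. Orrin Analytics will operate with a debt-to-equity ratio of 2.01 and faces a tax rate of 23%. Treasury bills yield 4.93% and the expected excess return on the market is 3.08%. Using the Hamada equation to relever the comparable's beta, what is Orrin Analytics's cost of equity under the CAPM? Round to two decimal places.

β_L = β_U × [1 + (1 − t)(D/E)] = 0.415 × [1 + (1 − 0.23) × 2.01]
    = 0.415 × [1 + 0.77 × 2.01] = 0.415 × 2.5477 = 1.0573
E(R) = R_f + β_L × MRP = 4.93% + 1.0573 × 3.08% = 8.19%

8.19%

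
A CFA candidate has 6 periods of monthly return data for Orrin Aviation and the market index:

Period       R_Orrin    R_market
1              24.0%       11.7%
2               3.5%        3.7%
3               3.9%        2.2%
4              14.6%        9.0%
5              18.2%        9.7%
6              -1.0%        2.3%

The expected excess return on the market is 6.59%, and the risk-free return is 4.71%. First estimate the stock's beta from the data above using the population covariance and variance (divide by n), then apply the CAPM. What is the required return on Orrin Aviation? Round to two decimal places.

Mean R_i = (24.0 + 3.5 + 3.9 + 14.6 + 18.2 − 1.0) / 6 = 10.5333%
Mean R_m = (11.7 + 3.7 + 2.2 + 9.0 + 9.7 + 2.3) / 6 = 6.4333%
Σ(R_i − R̄_i)(R_m − R̄_m) = 201.3833  ⇒  Cov = 201.3833 / 6 = 33.5639
Σ(R_m − R̄_m)² = 87.4733  ⇒  Var(R_m) = 87.4733 / 6 = 14.5789
β = Cov / Var(R_m) = 33.5639 / 14.5789 = 2.3022
E(R) = R_f + β × MRP = 4.71% + 2.3022 × 6.59% = 19.88%

19.88%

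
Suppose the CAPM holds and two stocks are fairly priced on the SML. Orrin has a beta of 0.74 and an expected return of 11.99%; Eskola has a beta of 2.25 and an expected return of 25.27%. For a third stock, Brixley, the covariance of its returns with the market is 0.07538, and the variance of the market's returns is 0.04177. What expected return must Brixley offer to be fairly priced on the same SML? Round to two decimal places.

MRP = (25.27% − 11.99%) / (2.25 − 0.74) = 8.7947%
R_f = 11.99% − 0.74 × 8.7947% = 5.4819%
β_Brixley = Cov / Var(R_m) = 0.07538 / 0.04177 = 1.8046
E(R_Brixley) = R_f + β × MRP = 5.4819% + 1.8046 × 8.7947% = 21.35%

21.35%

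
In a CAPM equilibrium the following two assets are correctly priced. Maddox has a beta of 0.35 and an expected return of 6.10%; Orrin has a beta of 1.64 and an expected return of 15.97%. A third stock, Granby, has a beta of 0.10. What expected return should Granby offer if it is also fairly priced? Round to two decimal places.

MRP (SML slope) = (15.97% − 6.10%) / (1.64 − 0.35) = 9.87% / 1.29 = 7.6512%
R_f (intercept) = 6.10% − 0.35 × 7.6512% = 3.4221%
E(R_Granby) = R_f + β × MRP = 3.4221% + 0.10 × 7.6512% = 4.19%

4.19%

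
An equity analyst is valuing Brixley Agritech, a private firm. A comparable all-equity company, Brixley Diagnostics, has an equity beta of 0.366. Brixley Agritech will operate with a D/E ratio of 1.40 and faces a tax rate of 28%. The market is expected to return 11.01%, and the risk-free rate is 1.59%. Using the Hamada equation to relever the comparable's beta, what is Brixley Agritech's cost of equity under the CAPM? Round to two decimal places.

8.51%

β_L = β_U × [1 + (1 − t)(D/E)] = 0.366 × [1 + (1 − 0.28) × 1.40]
    = 0.366 × [1 + 0.72 × 1.40] = 0.366 × 2.0080 = 0.7349
MRP = 11.01% − 1.59% = 9.42%
E(R) = R_f + β_L × MRP = 1.59% + 0.7349 × 9.42% = 8.51%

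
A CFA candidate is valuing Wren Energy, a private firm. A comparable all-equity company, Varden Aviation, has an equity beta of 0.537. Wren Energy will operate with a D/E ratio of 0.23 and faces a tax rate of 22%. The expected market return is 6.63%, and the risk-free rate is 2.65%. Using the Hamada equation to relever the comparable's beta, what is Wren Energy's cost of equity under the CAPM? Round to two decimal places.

5.17%

β_L = β_U × [1 + (1 − t)(D/E)] = 0.537 × [1 + (1 − 0.22) × 0.23]
    = 0.537 × [1 + 0.78 × 0.23] = 0.537 × 1.1794 = 0.6333
MRP = 6.63% − 2.65% = 3.98%
E(R) = R_f + β_L × MRP = 2.65% + 0.6333 × 3.98% = 5.17%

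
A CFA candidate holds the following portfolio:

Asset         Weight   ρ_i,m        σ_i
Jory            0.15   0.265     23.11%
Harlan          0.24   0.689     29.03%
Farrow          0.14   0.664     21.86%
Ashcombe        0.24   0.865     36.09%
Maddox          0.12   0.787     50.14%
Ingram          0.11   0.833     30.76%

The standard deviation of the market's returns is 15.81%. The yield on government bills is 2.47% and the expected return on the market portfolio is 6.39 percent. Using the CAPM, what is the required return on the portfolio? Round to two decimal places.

β_Jory = 0.265 × 23.11% / 15.81% = 0.3874
β_Harlan = 0.689 × 29.03% / 15.81% = 1.2651
β_Farrow = 0.664 × 21.86% / 15.81% = 0.9181
β_Ashcombe = 0.865 × 36.09% / 15.81% = 1.9746
β_Maddox = 0.787 × 50.14% / 15.81% = 2.4959
β_Ingram = 0.833 × 30.76% / 15.81% = 1.6207
β_P = Σ w_i β_i = 0.15×0.3874 + 0.24×1.2651 + 0.14×0.9181 + 0.24×1.9746 + 0.12×2.4959 + 0.11×1.6207 = 1.4420
MRP = 6.39% − 2.47% = 3.92%
E(R_P) = R_f + β_P × MRP = 2.47% + 1.4420 × 3.92% = 8.12%

8.12%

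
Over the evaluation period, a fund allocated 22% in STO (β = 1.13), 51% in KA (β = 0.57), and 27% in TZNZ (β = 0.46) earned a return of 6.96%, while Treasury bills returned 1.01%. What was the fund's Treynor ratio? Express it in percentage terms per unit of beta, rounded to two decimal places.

β_P = 0.22×1.13 + 0.51×0.57 + 0.27×0.46 = 0.6635
Treynor = (R_P − R_f) / β_P = (6.96% − 1.01%) / 0.6635 = 5.95% / 0.6635 = 8.97%

8.97%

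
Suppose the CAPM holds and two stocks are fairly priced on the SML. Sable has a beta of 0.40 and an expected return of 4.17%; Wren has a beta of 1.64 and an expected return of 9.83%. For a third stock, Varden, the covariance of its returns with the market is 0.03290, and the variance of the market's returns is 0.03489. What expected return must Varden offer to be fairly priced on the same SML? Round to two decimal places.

MRP = (9.83% − 4.17%) / (1.64 − 0.40) = 4.5645%
R_f = 4.17% − 0.40 × 4.5645% = 2.3442%
β_Varden = Cov / Var(R_m) = 0.03290 / 0.03489 = 0.9430
E(R_Varden) = R_f + β × MRP = 2.3442% + 0.9430 × 4.5645% = 6.65%

6.65%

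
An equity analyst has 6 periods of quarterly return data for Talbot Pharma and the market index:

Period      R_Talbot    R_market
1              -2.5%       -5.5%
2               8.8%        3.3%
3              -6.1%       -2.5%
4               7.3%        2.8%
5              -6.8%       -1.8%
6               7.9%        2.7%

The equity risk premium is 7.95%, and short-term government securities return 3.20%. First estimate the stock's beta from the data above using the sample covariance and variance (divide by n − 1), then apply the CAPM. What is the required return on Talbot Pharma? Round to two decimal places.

Mean R_i = (-2.5 + 8.8 − 6.1 + 7.3 − 6.8 + 7.9) / 6 = 1.4333%
Mean R_m = (-5.5 + 3.3 − 2.5 + 2.8 − 1.8 + 2.7) / 6 = -0.1667%
Σ(R_i − R̄_i)(R_m − R̄_m) = 113.4833  ⇒  Cov = 113.4833 / 5 = 22.6967
Σ(R_m − R̄_m)² = 65.5933  ⇒  Var(R_m) = 65.5933 / 5 = 13.1187
β = Cov / Var(R_m) = 22.6967 / 13.1187 = 1.7301
E(R) = R_f + β × MRP = 3.20% + 1.7301 × 7.95% = 16.95%

16.95%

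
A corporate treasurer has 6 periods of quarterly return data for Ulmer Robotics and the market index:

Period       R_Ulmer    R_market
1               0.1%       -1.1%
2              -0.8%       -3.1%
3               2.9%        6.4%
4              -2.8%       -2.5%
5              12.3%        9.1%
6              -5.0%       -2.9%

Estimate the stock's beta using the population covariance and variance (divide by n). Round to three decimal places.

1.030

Mean R_i = (0.1 − 0.8 + 2.9 − 2.8 + 12.3 − 5.0) / 6 = 1.1167%
Mean R_m = (-1.1 − 3.1 + 6.4 − 2.5 + 9.1 − 2.9) / 6 = 0.9833%
Σ(R_i − R̄_i)(R_m − R̄_m) = 147.7717  ⇒  Cov = 147.7717 / 6 = 24.6286
Σ(R_m − R̄_m)² = 143.4483  ⇒  Var(R_m) = 143.4483 / 6 = 23.9081
β = Cov / Var(R_m) = 24.6286 / 23.9081 = 1.0301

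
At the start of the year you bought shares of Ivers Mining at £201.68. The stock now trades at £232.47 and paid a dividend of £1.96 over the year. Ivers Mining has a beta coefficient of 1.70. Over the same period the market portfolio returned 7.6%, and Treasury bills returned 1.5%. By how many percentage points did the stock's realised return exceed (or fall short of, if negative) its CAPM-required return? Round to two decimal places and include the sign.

+4.37%

Realised HPR = (P1 + D1 − P0) / P0 = (232.47 + 1.96 − 201.68) / 201.68 = 32.75 / 201.68 = 16.2386%
MRP = 7.6% − 1.5% = 6.10%
CAPM required = R_f + β·MRP = 1.5% + 1.70 × 6.1% = 11.8700%
α = realised − required = 16.2386% − 11.8700% = +4.37%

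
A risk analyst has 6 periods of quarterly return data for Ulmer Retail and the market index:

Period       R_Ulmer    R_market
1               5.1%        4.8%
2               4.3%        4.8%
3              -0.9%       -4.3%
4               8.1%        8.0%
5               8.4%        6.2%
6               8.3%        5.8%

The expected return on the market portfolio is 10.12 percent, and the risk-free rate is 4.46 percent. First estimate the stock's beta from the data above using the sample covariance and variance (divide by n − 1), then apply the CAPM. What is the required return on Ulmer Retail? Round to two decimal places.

Mean R_i = (5.1 + 4.3 − 0.9 + 8.1 + 8.4 + 8.3) / 6 = 5.5500%
Mean R_m = (4.8 + 4.8 − 4.3 + 8.0 + 6.2 + 5.8) / 6 = 4.2167%
Σ(R_i − R̄_i)(R_m − R̄_m) = 73.5950  ⇒  Cov = 73.5950 / 5 = 14.7190
Σ(R_m − R̄_m)² = 93.9683  ⇒  Var(R_m) = 93.9683 / 5 = 18.7937
β = Cov / Var(R_m) = 14.7190 / 18.7937 = 0.7832
MRP = 10.12% − 4.46% = 5.66%
E(R) = R_f + β × MRP = 4.46% + 0.7832 × 5.66% = 8.89%

8.89%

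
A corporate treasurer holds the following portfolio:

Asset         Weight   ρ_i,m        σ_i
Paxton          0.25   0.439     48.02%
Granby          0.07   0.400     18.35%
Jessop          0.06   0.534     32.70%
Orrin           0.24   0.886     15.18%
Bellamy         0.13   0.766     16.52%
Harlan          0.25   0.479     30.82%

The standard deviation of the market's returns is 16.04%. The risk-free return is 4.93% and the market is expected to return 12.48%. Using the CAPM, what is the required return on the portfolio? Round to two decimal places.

12.18%

β_Paxton = 0.439 × 48.02% / 16.04% = 1.3143
β_Granby = 0.400 × 18.35% / 16.04% = 0.4576
β_Jessop = 0.534 × 32.70% / 16.04% = 1.0886
β_Orrin = 0.886 × 15.18% / 16.04% = 0.8385
β_Bellamy = 0.766 × 16.52% / 16.04% = 0.7889
β_Harlan = 0.479 × 30.82% / 16.04% = 0.9204
β_P = Σ w_i β_i = 0.25×1.3143 + 0.07×0.4576 + 0.06×1.0886 + 0.24×0.8385 + 0.13×0.7889 + 0.25×0.9204 = 0.9598
MRP = 12.48% − 4.93% = 7.55%
E(R_P) = R_f + β_P × MRP = 4.93% + 0.9598 × 7.55% = 12.18%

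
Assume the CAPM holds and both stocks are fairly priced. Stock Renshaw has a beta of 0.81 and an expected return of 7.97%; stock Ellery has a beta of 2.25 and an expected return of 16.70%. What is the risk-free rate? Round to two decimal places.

Both satisfy E(R) = R_f + β·MRP, so the slope of the SML is
MRP = (16.70% − 7.97%) / (2.25 − 0.81) = 8.73% / 1.44 = 6.0625%
R_f = E(R_Renshaw) − β_Renshaw·MRP = 7.97% − 0.81 × 6.0625% = 3.0594%

3.06%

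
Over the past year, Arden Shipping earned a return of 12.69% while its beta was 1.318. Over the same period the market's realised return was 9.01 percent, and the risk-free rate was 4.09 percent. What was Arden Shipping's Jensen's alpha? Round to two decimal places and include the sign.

Market excess return = 9.01% − 4.09% = 4.92%
CAPM benchmark = R_f + β(R_m − R_f) = 4.09% + 1.318 × 4.92% = 10.57456%
α = actual − benchmark = 12.69% − 10.57456% = +2.12%

+2.12%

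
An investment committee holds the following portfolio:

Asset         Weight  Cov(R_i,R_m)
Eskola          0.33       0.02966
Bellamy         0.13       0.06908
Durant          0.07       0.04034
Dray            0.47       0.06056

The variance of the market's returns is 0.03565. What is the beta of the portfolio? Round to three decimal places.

1.404

β_Eskola = 0.02966 / 0.03565 = 0.8320
β_Bellamy = 0.06908 / 0.03565 = 1.9377
β_Durant = 0.04034 / 0.03565 = 1.1316
β_Dray = 0.06056 / 0.03565 = 1.6987
β_P = Σ w_i β_i = 0.33×0.8320 + 0.13×1.9377 + 0.07×1.1316 + 0.47×1.6987 = 1.4041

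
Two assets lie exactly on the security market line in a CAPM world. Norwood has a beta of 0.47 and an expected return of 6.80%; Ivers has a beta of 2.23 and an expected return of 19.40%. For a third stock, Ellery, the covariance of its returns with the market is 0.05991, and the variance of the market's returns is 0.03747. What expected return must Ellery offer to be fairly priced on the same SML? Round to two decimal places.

MRP = (19.40% − 6.80%) / (2.23 − 0.47) = 7.1591%
R_f = 6.80% − 0.47 × 7.1591% = 3.4352%
β_Ellery = Cov / Var(R_m) = 0.05991 / 0.03747 = 1.5989
E(R_Ellery) = R_f + β × MRP = 3.4352% + 1.5989 × 7.1591% = 14.88%

14.88%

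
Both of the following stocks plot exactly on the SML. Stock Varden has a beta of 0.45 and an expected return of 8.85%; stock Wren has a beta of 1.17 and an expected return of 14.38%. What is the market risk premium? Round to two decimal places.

7.68%

Both satisfy E(R) = R_f + β·MRP, so the slope of the SML is
MRP = (14.38% − 8.85%) / (1.17 − 0.45) = 5.53% / 0.72 = 7.6806%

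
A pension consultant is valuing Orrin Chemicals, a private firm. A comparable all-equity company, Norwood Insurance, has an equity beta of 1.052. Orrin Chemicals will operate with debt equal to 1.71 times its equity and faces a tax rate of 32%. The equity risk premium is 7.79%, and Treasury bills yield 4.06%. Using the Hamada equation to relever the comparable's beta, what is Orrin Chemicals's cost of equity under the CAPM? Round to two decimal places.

21.78%

β_L = β_U × [1 + (1 − t)(D/E)] = 1.052 × [1 + (1 − 0.32) × 1.71]
    = 1.052 × [1 + 0.68 × 1.71] = 1.052 × 2.1628 = 2.2753
E(R) = R_f + β_L × MRP = 4.06% + 2.2753 × 7.79% = 21.78%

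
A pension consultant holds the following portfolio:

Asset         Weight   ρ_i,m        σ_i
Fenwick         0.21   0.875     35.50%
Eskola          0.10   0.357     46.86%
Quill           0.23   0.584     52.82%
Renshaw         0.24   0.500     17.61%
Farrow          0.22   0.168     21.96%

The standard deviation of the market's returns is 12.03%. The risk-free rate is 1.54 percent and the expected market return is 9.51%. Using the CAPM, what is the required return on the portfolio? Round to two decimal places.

13.61%

β_Fenwick = 0.875 × 35.50% / 12.03% = 2.5821
β_Eskola = 0.357 × 46.86% / 12.03% = 1.3906
β_Quill = 0.584 × 52.82% / 12.03% = 2.5642
β_Renshaw = 0.500 × 17.61% / 12.03% = 0.7319
β_Farrow = 0.168 × 21.96% / 12.03% = 0.3067
β_P = Σ w_i β_i = 0.21×2.5821 + 0.10×1.3906 + 0.23×2.5642 + 0.24×0.7319 + 0.22×0.3067 = 1.5142
MRP = 9.51% − 1.54% = 7.97%
E(R_P) = R_f + β_P × MRP = 1.54% + 1.5142 × 7.97% = 13.61%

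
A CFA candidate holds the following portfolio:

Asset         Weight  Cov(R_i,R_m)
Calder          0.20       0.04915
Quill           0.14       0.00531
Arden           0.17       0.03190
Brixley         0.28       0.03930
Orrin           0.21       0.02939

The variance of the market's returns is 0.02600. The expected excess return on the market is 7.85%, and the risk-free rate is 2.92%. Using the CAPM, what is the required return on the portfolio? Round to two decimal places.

β_Calder = 0.04915 / 0.02600 = 1.8904
β_Quill = 0.00531 / 0.02600 = 0.2042
β_Arden = 0.03190 / 0.02600 = 1.2269
β_Brixley = 0.03930 / 0.02600 = 1.5115
β_Orrin = 0.02939 / 0.02600 = 1.1304
β_P = Σ w_i β_i = 0.20×1.8904 + 0.14×0.2042 + 0.17×1.2269 + 0.28×1.5115 + 0.21×1.1304 = 1.2758
E(R_P) = R_f + β_P × MRP = 2.92% + 1.2758 × 7.85% = 12.94%

12.94%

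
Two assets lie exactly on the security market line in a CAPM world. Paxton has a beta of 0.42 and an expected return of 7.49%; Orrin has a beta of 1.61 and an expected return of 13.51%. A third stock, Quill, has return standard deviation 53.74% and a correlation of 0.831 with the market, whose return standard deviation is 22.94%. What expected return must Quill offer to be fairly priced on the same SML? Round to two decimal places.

15.21%

MRP = (13.51% − 7.49%) / (1.61 − 0.42) = 5.0588%
R_f = 7.49% − 0.42 × 5.0588% = 5.3653%
β_Quill = ρ·σ_i/σ_m = 0.831 × 53.74 / 22.94 = 1.9467
E(R_Quill) = R_f + β × MRP = 5.3653% + 1.9467 × 5.0588% = 15.21%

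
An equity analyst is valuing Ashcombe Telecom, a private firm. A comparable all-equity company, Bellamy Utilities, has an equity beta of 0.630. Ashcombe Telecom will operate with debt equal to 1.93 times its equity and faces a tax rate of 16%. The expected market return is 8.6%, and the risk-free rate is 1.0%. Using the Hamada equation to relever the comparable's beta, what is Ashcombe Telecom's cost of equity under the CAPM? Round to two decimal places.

β_L = β_U × [1 + (1 − t)(D/E)] = 0.630 × [1 + (1 − 0.16) × 1.93]
    = 0.630 × [1 + 0.84 × 1.93] = 0.630 × 2.6212 = 1.6514
MRP = 8.6% − 1.0% = 7.60%
E(R) = R_f + β_L × MRP = 1.0% + 1.6514 × 7.6% = 13.55%

13.55%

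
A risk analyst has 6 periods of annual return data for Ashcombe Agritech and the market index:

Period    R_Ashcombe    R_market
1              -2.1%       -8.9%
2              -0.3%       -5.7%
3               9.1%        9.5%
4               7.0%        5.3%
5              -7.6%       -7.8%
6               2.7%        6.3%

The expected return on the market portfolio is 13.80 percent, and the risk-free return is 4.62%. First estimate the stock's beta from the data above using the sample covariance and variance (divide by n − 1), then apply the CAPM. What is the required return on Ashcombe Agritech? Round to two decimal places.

Mean R_i = (-2.1 − 0.3 + 9.1 + 7.0 − 7.6 + 2.7) / 6 = 1.4667%
Mean R_m = (-8.9 − 5.7 + 9.5 + 5.3 − 7.8 + 6.3) / 6 = -0.2167%
Σ(R_i − R̄_i)(R_m − R̄_m) = 222.1467  ⇒  Cov = 222.1467 / 5 = 44.4293
Σ(R_m − R̄_m)² = 330.2883  ⇒  Var(R_m) = 330.2883 / 5 = 66.0577
β = Cov / Var(R_m) = 44.4293 / 66.0577 = 0.6726
MRP = 13.80% − 4.62% = 9.18%
E(R) = R_f + β × MRP = 4.62% + 0.6726 × 9.18% = 10.79%

10.79%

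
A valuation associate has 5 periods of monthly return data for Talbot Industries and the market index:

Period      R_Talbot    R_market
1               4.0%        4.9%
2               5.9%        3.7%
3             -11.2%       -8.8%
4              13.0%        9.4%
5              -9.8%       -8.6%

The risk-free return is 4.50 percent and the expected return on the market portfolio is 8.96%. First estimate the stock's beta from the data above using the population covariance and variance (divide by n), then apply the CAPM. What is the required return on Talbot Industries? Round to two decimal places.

Mean R_i = (4.0 + 5.9 − 11.2 + 13.0 − 9.8) / 5 = 0.3800%
Mean R_m = (4.9 + 3.7 − 8.8 + 9.4 − 8.6) / 5 = 0.1200%
Σ(R_i − R̄_i)(R_m − R̄_m) = 346.2420  ⇒  Cov = 346.2420 / 5 = 69.2484
Σ(R_m − R̄_m)² = 277.3880  ⇒  Var(R_m) = 277.3880 / 5 = 55.4776
β = Cov / Var(R_m) = 69.2484 / 55.4776 = 1.2482
MRP = 8.96% − 4.50% = 4.46%
E(R) = R_f + β × MRP = 4.50% + 1.2482 × 4.46% = 10.07%

10.07%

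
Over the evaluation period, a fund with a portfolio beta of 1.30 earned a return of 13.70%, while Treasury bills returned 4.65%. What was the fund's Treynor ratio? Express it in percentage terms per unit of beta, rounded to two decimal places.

Treynor = (R_P − R_f) / β_P = (13.70% − 4.65%) / 1.3000 = 9.05% / 1.3000 = 6.96%

6.96%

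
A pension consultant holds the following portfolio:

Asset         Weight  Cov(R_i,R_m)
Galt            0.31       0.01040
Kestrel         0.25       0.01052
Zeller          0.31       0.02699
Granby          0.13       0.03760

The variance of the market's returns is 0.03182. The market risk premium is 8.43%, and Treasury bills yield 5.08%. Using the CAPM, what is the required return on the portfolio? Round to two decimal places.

10.14%

β_Galt = 0.01040 / 0.03182 = 0.3268
β_Kestrel = 0.01052 / 0.03182 = 0.3306
β_Zeller = 0.02699 / 0.03182 = 0.8482
β_Granby = 0.03760 / 0.03182 = 1.1816
β_P = Σ w_i β_i = 0.31×0.3268 + 0.25×0.3306 + 0.31×0.8482 + 0.13×1.1816 = 0.6005
E(R_P) = R_f + β_P × MRP = 5.08% + 0.6005 × 8.43% = 10.14%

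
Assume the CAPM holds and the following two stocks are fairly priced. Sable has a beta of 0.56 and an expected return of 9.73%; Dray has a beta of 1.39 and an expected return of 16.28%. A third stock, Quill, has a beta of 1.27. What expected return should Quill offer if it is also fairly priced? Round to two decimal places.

15.33%

MRP (SML slope) = (16.28% − 9.73%) / (1.39 − 0.56) = 6.55% / 0.83 = 7.8916%
R_f (intercept) = 9.73% − 0.56 × 7.8916% = 5.3107%
E(R_Quill) = R_f + β × MRP = 5.3107% + 1.27 × 7.8916% = 15.33%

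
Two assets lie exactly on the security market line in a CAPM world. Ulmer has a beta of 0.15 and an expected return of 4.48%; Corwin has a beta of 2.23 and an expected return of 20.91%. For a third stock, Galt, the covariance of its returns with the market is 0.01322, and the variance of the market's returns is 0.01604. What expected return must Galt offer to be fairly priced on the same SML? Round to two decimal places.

9.81%

MRP = (20.91% − 4.48%) / (2.23 − 0.15) = 7.8990%
R_f = 4.48% − 0.15 × 7.8990% = 3.2952%
β_Galt = Cov / Var(R_m) = 0.01322 / 0.01604 = 0.8242
E(R_Galt) = R_f + β × MRP = 3.2952% + 0.8242 × 7.8990% = 9.81%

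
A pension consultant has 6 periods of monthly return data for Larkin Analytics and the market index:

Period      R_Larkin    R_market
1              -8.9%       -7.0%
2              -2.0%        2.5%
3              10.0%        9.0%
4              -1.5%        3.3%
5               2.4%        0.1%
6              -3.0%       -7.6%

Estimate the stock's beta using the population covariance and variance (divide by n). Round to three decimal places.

Mean R_i = (-8.9 − 2.0 + 10.0 − 1.5 + 2.4 − 3.0) / 6 = -0.5000%
Mean R_m = (-7.0 + 2.5 + 9.0 + 3.3 + 0.1 − 7.6) / 6 = 0.0500%
Σ(R_i − R̄_i)(R_m − R̄_m) = 165.5400  ⇒  Cov = 165.5400 / 6 = 27.5900
Σ(R_m − R̄_m)² = 204.8950  ⇒  Var(R_m) = 204.8950 / 6 = 34.1492
β = Cov / Var(R_m) = 27.5900 / 34.1492 = 0.8079

0.808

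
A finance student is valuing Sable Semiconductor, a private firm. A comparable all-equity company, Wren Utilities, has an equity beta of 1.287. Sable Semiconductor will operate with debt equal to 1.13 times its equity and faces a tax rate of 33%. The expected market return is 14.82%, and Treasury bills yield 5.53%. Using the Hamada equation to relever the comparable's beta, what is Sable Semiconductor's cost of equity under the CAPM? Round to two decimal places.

β_L = β_U × [1 + (1 − t)(D/E)] = 1.287 × [1 + (1 − 0.33) × 1.13]
    = 1.287 × [1 + 0.67 × 1.13] = 1.287 × 1.7571 = 2.2614
MRP = 14.82% − 5.53% = 9.29%
E(R) = R_f + β_L × MRP = 5.53% + 2.2614 × 9.29% = 26.54%

26.54%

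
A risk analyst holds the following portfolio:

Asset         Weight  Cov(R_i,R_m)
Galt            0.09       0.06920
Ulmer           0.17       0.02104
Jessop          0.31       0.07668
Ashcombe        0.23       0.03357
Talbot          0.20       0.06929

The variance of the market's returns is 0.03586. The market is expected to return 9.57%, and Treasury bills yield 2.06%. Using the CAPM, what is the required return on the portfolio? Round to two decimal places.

β_Galt = 0.06920 / 0.03586 = 1.9297
β_Ulmer = 0.02104 / 0.03586 = 0.5867
β_Jessop = 0.07668 / 0.03586 = 2.1383
β_Ashcombe = 0.03357 / 0.03586 = 0.9361
β_Talbot = 0.06929 / 0.03586 = 1.9322
β_P = Σ w_i β_i = 0.09×1.9297 + 0.17×0.5867 + 0.31×2.1383 + 0.23×0.9361 + 0.20×1.9322 = 1.5380
MRP = 9.57% − 2.06% = 7.51%
E(R_P) = R_f + β_P × MRP = 2.06% + 1.5380 × 7.51% = 13.61%

13.61%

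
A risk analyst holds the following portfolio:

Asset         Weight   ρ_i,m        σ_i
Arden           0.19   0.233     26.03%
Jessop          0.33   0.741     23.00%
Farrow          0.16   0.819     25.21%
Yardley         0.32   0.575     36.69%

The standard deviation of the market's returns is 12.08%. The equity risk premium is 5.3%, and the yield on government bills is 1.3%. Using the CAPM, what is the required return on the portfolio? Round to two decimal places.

8.68%

β_Arden = 0.233 × 26.03% / 12.08% = 0.5021
β_Jessop = 0.741 × 23.00% / 12.08% = 1.4108
β_Farrow = 0.819 × 25.21% / 12.08% = 1.7092
β_Yardley = 0.575 × 36.69% / 12.08% = 1.7464
β_P = Σ w_i β_i = 0.19×0.5021 + 0.33×1.4108 + 0.16×1.7092 + 0.32×1.7464 = 1.3933
E(R_P) = R_f + β_P × MRP = 1.3% + 1.3933 × 5.3% = 8.68%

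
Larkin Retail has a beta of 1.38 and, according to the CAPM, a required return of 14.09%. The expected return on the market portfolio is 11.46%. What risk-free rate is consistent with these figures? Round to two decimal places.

E(R) = R_f + β(E(R_m) − R_f) = R_f(1 − β) + β·E(R_m)
14.09% = R_f × (1 − 1.38) + 1.38 × 11.46%
14.09% = R_f × -0.38 + 15.8148%
R_f = (14.09% − 15.8148%) / -0.38 = 4.54%

4.54%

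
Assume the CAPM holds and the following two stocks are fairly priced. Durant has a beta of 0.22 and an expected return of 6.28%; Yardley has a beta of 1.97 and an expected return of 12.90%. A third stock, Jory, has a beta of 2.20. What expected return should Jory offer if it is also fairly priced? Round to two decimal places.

13.77%

MRP (SML slope) = (12.90% − 6.28%) / (1.97 − 0.22) = 6.62% / 1.75 = 3.7829%
R_f (intercept) = 6.28% − 0.22 × 3.7829% = 5.4478%
E(R_Jory) = R_f + β × MRP = 5.4478% + 2.20 × 3.7829% = 13.77%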